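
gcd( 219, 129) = 3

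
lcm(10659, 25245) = 479655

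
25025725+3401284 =28427009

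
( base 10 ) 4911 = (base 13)230a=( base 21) b2i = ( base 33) 4gr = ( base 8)11457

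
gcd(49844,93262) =34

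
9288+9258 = 18546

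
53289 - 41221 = 12068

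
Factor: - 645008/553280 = -2^( - 2)*5^( - 1)*19^ (-1 )*443^1 =-443/380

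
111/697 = 111/697= 0.16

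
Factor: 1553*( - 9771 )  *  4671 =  - 3^4*173^1*1553^1*3257^1 = - 70879449573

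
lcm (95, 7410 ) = 7410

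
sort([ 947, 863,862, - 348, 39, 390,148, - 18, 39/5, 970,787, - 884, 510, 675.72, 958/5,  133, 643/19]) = [ - 884, - 348 ,  -  18,39/5, 643/19,39,133, 148, 958/5,390, 510, 675.72, 787,  862, 863, 947, 970] 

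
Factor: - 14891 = -14891^1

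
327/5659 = 327/5659 = 0.06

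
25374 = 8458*3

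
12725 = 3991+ 8734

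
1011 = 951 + 60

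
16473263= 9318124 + 7155139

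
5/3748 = 5/3748 =0.00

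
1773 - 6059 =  - 4286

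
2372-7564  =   - 5192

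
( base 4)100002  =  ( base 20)2b6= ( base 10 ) 1026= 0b10000000010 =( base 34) U6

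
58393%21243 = 15907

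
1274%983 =291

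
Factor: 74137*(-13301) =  - 7^2*17^1*47^1*89^1 * 283^1 = - 986096237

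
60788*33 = 2006004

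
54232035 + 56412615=110644650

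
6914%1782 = 1568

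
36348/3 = 12116 = 12116.00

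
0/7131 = 0 =0.00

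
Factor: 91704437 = 11^1 * 8336767^1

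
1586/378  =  793/189 = 4.20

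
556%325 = 231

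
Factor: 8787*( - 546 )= - 4797702 = - 2^1 * 3^2*7^1*13^1*29^1 * 101^1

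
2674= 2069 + 605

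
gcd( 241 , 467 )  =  1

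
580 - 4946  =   - 4366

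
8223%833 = 726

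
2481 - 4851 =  - 2370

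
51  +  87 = 138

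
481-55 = 426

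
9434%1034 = 128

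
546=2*273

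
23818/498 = 11909/249 = 47.83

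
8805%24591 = 8805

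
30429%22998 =7431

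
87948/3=29316 = 29316.00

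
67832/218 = 33916/109 = 311.16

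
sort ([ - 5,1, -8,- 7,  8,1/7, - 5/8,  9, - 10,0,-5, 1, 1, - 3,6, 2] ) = [ - 10, - 8, - 7,  -  5, - 5,  -  3, - 5/8 , 0, 1/7,  1,1,  1,2 , 6,  8, 9]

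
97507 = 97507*1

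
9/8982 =1/998 = 0.00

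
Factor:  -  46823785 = - 5^1*9364757^1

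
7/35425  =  7/35425 =0.00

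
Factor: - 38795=-5^1 * 7759^1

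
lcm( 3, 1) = 3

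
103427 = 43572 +59855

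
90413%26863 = 9824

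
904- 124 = 780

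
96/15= 6 + 2/5 = 6.40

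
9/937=9/937 = 0.01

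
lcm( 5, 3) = 15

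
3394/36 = 1697/18=94.28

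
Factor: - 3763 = -53^1*71^1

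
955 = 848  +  107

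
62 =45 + 17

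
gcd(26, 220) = 2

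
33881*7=237167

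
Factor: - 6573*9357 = -61503561=- 3^2*7^1*313^1*3119^1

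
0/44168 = 0 =0.00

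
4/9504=1/2376 = 0.00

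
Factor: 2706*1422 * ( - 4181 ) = - 2^2*3^3*11^1*37^1*41^1*79^1*113^1 = - 16088203692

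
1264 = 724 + 540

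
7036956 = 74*95094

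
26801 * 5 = 134005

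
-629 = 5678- 6307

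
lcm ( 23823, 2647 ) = 23823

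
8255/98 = 84+23/98 = 84.23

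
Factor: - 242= - 2^1*11^2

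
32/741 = 32/741 = 0.04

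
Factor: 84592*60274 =2^5*17^1*311^1* 30137^1  =  5098698208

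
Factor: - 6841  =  -6841^1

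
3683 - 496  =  3187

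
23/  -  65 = -23/65  =  - 0.35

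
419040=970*432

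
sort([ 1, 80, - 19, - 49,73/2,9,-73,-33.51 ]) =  [-73, - 49,- 33.51,  -  19, 1,9,73/2, 80]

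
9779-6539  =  3240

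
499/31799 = 499/31799= 0.02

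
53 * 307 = 16271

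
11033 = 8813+2220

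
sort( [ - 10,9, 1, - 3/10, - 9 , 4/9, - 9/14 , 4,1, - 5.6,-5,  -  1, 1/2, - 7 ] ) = [ - 10, - 9, - 7,- 5.6  , - 5,-1, - 9/14 , - 3/10,4/9,1/2, 1, 1, 4  ,  9]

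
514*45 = 23130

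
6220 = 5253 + 967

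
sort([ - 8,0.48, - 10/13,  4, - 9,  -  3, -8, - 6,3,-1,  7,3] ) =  [ - 9, - 8,- 8 , - 6, - 3,-1,  -  10/13,0.48, 3, 3,4,7]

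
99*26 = 2574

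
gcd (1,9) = 1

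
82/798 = 41/399 = 0.10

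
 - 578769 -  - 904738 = 325969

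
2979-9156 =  - 6177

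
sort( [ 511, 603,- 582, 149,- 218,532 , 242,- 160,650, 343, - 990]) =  [ - 990 , - 582,-218 ,-160, 149,242,343,511,532 , 603,650]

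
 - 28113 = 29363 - 57476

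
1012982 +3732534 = 4745516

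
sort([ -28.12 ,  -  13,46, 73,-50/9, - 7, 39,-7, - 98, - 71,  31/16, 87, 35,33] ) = [ - 98,-71,-28.12, - 13,-7, - 7 ,-50/9,31/16, 33, 35,  39,46,73, 87] 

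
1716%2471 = 1716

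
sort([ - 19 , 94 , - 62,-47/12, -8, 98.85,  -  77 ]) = [ - 77, - 62, -19,- 8, - 47/12,94, 98.85] 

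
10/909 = 10/909 = 0.01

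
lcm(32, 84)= 672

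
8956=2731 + 6225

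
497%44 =13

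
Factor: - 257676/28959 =-436/49 = - 2^2*7^(-2)*109^1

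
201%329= 201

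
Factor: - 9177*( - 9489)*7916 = 2^2*3^2*7^1*19^1*23^1*1979^1*3163^1   =  689329657548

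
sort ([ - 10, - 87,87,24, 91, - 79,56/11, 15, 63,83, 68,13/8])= [ - 87, - 79, - 10,13/8,56/11,15, 24, 63, 68,83, 87, 91 ]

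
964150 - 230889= 733261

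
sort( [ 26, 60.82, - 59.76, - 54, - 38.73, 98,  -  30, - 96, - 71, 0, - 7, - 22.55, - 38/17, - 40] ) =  [ - 96, - 71, - 59.76, - 54, - 40, - 38.73, - 30, - 22.55, - 7,-38/17,0,26,60.82,98 ]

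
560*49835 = 27907600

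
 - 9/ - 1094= 9/1094 = 0.01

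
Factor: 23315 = 5^1*4663^1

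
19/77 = 19/77 = 0.25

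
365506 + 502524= 868030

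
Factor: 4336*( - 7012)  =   - 2^6*271^1 * 1753^1  =  - 30404032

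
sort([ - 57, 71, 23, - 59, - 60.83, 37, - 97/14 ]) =[ - 60.83,-59, - 57, - 97/14, 23, 37, 71] 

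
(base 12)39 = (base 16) 2D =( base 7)63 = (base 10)45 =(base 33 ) 1C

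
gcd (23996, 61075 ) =7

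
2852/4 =713 = 713.00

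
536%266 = 4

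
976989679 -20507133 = 956482546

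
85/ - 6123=  -  1 + 6038/6123=- 0.01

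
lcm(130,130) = 130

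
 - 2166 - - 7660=5494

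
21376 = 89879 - 68503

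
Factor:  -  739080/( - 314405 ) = 147816/62881 = 2^3*3^2*7^( - 1 )*13^(- 1 )*691^(  -  1)*  2053^1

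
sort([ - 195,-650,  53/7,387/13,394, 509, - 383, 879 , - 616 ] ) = [ - 650, - 616, - 383, - 195 , 53/7, 387/13 , 394, 509, 879] 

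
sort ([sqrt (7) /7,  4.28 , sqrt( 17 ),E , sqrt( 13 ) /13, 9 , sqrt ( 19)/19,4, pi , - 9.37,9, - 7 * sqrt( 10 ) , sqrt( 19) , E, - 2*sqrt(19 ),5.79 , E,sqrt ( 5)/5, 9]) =[ - 7*sqrt( 10), - 9.37, - 2*sqrt( 19 ), sqrt( 19 )/19,sqrt( 13)/13, sqrt( 7 ) /7,  sqrt (5) /5,E, E, E,pi,  4, sqrt( 17 ) , 4.28,sqrt( 19 ) , 5.79,9,  9, 9 ] 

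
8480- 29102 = -20622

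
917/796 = 917/796 = 1.15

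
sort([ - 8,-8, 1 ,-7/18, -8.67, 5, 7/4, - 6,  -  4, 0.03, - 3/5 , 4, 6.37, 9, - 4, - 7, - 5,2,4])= [-8.67, - 8, - 8, - 7, - 6,-5, - 4,-4, - 3/5, - 7/18, 0.03, 1,7/4, 2,4,4,  5, 6.37, 9]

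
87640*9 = 788760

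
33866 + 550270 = 584136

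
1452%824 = 628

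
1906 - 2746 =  - 840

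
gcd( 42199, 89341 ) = 1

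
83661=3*27887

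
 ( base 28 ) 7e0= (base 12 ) 34A0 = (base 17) 135F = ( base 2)1011011111000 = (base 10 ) 5880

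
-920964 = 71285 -992249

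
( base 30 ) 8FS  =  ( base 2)1110111111110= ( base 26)B98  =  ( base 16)1dfe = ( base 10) 7678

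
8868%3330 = 2208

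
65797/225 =292 + 97/225 =292.43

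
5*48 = 240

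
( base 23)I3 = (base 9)513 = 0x1A1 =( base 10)417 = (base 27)fc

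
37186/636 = 58  +  149/318 = 58.47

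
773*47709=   36879057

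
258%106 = 46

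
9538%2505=2023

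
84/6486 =14/1081= 0.01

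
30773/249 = 123+146/249 = 123.59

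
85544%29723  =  26098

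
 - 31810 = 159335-191145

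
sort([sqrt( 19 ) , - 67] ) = [  -  67 , sqrt (19)] 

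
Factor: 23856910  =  2^1*5^1*7^1*11^1*30983^1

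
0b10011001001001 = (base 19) 182g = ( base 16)2649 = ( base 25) FH1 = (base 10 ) 9801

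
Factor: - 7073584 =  - 2^4*7^1*137^1*461^1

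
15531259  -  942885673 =-927354414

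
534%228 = 78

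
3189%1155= 879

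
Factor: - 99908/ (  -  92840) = 2^( - 1 )*5^ (-1)*11^ (-1 )*211^( - 1 )*24977^1 =24977/23210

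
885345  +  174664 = 1060009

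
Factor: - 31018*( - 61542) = 2^2 *3^2*13^2*263^1 * 1193^1=1908909756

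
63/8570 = 63/8570 = 0.01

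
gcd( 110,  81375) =5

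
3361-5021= - 1660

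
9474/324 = 1579/54 = 29.24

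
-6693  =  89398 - 96091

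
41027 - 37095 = 3932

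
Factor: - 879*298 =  - 261942 = -2^1*3^1*149^1*293^1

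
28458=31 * 918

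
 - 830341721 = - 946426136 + 116084415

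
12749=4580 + 8169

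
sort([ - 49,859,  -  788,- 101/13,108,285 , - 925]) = [- 925,  -  788, - 49, - 101/13,108, 285, 859 ]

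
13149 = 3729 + 9420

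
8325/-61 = -8325/61 = - 136.48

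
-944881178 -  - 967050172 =22168994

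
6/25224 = 1/4204 = 0.00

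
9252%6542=2710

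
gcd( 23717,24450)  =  1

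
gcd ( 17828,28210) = 2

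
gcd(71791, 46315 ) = 1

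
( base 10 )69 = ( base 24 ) 2L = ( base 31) 27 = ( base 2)1000101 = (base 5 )234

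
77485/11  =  7044 + 1/11 = 7044.09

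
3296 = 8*412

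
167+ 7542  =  7709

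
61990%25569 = 10852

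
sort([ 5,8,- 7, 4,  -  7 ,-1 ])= [ - 7, - 7, - 1, 4, 5, 8] 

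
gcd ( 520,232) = 8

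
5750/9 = 5750/9 = 638.89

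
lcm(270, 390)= 3510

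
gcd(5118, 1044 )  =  6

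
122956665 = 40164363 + 82792302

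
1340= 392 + 948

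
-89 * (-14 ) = 1246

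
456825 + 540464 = 997289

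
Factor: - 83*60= - 4980 = -2^2*3^1*5^1*83^1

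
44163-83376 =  - 39213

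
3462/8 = 1731/4 = 432.75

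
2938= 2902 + 36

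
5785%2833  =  119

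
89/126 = 89/126 = 0.71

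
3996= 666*6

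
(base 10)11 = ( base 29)b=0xB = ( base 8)13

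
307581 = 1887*163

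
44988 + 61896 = 106884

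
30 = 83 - 53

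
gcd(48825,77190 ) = 465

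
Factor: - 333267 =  - 3^1*11^1*10099^1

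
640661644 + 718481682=1359143326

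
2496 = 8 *312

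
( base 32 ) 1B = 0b101011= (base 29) 1e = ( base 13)34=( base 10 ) 43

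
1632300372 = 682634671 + 949665701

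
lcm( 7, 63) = 63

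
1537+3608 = 5145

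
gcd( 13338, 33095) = 1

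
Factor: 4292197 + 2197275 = 6489472 = 2^7 * 11^2*419^1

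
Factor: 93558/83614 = 46779/41807 = 3^1*31^1*97^( - 1)*431^( - 1)*  503^1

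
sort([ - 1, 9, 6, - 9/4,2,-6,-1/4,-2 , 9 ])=[ - 6,- 9/4,-2, - 1, - 1/4,2, 6, 9 , 9 ] 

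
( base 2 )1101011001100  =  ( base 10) 6860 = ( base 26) a3m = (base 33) 69t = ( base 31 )749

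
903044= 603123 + 299921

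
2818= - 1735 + 4553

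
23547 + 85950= 109497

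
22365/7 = 3195 = 3195.00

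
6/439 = 6/439 = 0.01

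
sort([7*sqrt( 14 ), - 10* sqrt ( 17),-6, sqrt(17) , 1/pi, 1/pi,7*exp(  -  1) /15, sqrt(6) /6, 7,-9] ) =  [ - 10*sqrt(  17 ), - 9, - 6,7 * exp( - 1) /15,1/pi, 1/pi, sqrt(6)/6,  sqrt( 17), 7, 7*sqrt(14)]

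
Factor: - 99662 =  - 2^1*49831^1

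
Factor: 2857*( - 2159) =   -  17^1 * 127^1*2857^1 =- 6168263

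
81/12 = 27/4 = 6.75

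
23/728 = 23/728 = 0.03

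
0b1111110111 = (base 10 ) 1015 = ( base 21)267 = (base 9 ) 1347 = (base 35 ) T0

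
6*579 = 3474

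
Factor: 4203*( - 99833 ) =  - 3^2*467^1*99833^1= - 419598099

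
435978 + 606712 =1042690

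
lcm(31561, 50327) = 1862099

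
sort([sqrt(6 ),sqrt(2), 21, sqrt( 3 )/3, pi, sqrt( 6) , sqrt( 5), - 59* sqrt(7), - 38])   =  [  -  59*sqrt(7), - 38,sqrt(3) /3, sqrt (2 ), sqrt( 5),sqrt(6 ), sqrt( 6 ), pi, 21]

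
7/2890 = 7/2890 = 0.00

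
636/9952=159/2488 = 0.06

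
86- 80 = 6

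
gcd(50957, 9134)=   1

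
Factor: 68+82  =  150 = 2^1 * 3^1*5^2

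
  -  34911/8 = - 4364+1/8 = - 4363.88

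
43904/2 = 21952= 21952.00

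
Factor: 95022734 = 2^1*29^1*37^1*44279^1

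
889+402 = 1291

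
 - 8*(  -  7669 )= 61352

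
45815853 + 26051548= 71867401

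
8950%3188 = 2574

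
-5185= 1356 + -6541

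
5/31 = 5/31 = 0.16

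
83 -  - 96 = 179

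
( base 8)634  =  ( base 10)412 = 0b110011100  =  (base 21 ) JD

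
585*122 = 71370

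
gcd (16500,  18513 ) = 33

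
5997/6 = 999 +1/2 = 999.50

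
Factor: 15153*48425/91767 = 18814975/2353 = 5^2*13^( - 1 )*149^1*181^( - 1) *5051^1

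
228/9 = 25 + 1/3=25.33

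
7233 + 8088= 15321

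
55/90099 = 55/90099 = 0.00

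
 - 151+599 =448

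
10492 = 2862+7630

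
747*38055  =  28427085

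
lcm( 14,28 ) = 28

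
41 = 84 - 43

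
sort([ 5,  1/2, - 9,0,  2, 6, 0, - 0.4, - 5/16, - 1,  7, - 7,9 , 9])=[ -9, - 7, - 1, - 0.4 , - 5/16, 0,0, 1/2,  2,5, 6,7,9,9]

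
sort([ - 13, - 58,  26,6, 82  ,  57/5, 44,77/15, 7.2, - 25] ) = [ - 58, - 25, - 13,77/15,6, 7.2, 57/5,26, 44, 82]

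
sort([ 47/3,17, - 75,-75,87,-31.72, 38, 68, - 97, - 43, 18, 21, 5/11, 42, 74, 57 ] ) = [ - 97, - 75 , - 75, - 43, - 31.72,  5/11, 47/3,17,18  ,  21  ,  38,42, 57, 68, 74,87]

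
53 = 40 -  - 13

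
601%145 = 21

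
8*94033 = 752264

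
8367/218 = 8367/218 = 38.38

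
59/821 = 59/821 = 0.07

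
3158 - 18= 3140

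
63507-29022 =34485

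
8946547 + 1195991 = 10142538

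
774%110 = 4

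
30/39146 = 15/19573 = 0.00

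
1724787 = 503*3429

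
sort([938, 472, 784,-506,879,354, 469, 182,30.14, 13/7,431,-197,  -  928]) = [ - 928,-506, - 197,13/7,30.14, 182, 354,431,469,472 , 784, 879,938 ] 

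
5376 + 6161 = 11537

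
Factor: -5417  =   - 5417^1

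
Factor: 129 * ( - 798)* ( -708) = 72882936 = 2^3*3^3* 7^1* 19^1*43^1*59^1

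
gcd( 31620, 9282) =102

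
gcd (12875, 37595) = 515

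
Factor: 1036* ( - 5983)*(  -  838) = 2^3 *7^1*31^1*37^1*193^1*419^1 = 5194249144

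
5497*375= 2061375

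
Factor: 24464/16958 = 2^3*11^1*61^( - 1 ) = 88/61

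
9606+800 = 10406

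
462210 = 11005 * 42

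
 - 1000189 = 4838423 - 5838612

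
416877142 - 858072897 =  - 441195755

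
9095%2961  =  212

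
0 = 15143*0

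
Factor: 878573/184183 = 67^( - 1 )*2749^( - 1 ) * 878573^1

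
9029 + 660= 9689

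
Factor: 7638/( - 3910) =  - 3^1*5^( - 1)*17^( - 1 )*19^1* 23^ ( - 1)*67^1 = - 3819/1955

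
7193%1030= 1013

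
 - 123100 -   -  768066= 644966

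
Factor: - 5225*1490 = - 2^1  *  5^3*11^1 * 19^1*149^1 = -7785250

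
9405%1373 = 1167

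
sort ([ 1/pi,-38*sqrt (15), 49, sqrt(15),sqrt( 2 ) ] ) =[-38*sqrt( 15),1/pi,sqrt(2),sqrt (15), 49 ]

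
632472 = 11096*57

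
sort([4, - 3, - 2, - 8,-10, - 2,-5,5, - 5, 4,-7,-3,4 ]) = [-10, -8 ,  -  7,-5,- 5 , -3,-3,  -  2,-2, 4, 4,4, 5 ] 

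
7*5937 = 41559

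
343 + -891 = -548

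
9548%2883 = 899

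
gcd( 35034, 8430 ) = 6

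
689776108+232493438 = 922269546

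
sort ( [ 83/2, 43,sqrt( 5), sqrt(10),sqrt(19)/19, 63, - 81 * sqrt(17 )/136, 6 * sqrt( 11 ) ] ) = [ - 81 * sqrt(17 )/136,sqrt( 19 )/19,sqrt( 5 ), sqrt(10 ), 6*sqrt(11), 83/2, 43,63 ] 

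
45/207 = 5/23 = 0.22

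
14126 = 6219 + 7907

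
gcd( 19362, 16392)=6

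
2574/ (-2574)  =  -1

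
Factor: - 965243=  - 17^1*56779^1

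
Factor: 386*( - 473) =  - 182578  =  - 2^1*11^1*43^1*193^1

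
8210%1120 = 370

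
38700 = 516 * 75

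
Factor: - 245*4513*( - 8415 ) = 9304339275 = 3^2*5^2 * 7^2*11^1*17^1*4513^1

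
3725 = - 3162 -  - 6887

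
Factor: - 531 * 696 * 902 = - 2^4*3^3*11^1*29^1 * 41^1*59^1  =  - 333357552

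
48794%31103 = 17691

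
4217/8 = 4217/8 = 527.12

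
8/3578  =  4/1789 = 0.00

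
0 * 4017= 0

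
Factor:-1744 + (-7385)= -3^1*17^1 * 179^1 = - 9129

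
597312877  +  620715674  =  1218028551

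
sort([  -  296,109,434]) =[ - 296,109, 434 ] 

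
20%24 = 20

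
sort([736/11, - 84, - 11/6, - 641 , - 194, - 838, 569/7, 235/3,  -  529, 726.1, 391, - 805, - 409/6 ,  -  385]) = [ - 838, - 805, -641,- 529,- 385, - 194, - 84, - 409/6, - 11/6, 736/11, 235/3, 569/7 , 391, 726.1 ]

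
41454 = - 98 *( -423)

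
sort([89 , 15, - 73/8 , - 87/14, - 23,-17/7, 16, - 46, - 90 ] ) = [-90, - 46, - 23, - 73/8, - 87/14,  -  17/7,15,  16,  89 ]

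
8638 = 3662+4976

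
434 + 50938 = 51372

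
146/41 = 3 + 23/41 = 3.56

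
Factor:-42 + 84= 42= 2^1*3^1*7^1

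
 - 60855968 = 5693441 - 66549409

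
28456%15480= 12976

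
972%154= 48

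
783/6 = 261/2=130.50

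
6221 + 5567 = 11788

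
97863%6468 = 843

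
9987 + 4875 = 14862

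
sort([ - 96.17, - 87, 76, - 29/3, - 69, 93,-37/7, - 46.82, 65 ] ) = [ - 96.17, - 87, - 69, - 46.82, - 29/3, - 37/7,65,76 , 93]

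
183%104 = 79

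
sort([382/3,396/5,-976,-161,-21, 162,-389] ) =[  -  976, - 389 , - 161, -21 , 396/5, 382/3,  162]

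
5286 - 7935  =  -2649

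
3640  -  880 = 2760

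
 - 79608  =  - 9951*8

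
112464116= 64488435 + 47975681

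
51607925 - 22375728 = 29232197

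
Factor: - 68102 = -2^1*17^1  *2003^1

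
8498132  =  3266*2602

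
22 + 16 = 38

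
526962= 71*7422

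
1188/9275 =1188/9275 = 0.13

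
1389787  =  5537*251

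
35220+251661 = 286881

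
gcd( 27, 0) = 27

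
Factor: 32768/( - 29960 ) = -2^12*5^( - 1 )* 7^( - 1 )* 107^ (-1)  =  - 4096/3745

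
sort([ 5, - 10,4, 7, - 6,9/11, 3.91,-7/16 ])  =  [-10, - 6,-7/16, 9/11 , 3.91, 4, 5,7]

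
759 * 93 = 70587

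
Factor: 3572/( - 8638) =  - 1786/4319=- 2^1*7^ ( - 1)*19^1*47^1 * 617^( - 1)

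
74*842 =62308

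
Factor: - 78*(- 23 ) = 1794 = 2^1 *3^1*13^1*23^1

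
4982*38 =189316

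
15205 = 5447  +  9758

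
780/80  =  39/4 = 9.75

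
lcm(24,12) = 24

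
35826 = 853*42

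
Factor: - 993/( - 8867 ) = 3^1*331^1*8867^( - 1)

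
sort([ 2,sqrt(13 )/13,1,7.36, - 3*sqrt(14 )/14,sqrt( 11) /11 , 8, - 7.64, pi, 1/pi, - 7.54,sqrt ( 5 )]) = [ - 7.64,  -  7.54, - 3*sqrt(14) /14,sqrt( 13 )/13 , sqrt (11 )/11 , 1/pi, 1, 2, sqrt(5), pi, 7.36,8]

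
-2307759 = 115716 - 2423475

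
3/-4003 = -3/4003 = - 0.00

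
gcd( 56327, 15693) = 1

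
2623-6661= - 4038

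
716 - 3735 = - 3019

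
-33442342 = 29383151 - 62825493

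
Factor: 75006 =2^1*3^4*463^1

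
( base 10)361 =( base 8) 551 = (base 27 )da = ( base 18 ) 121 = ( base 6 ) 1401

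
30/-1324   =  - 1 + 647/662  =  - 0.02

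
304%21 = 10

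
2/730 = 1/365 = 0.00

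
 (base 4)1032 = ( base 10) 78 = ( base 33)2c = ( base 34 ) 2a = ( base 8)116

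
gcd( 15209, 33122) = 1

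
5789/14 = 413+1/2 = 413.50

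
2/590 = 1/295 = 0.00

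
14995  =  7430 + 7565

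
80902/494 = 2129/13=   163.77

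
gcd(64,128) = 64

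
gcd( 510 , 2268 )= 6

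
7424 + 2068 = 9492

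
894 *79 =70626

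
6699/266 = 957/38 = 25.18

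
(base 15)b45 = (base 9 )3432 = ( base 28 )36k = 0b100111101100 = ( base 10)2540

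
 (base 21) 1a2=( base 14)349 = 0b1010001101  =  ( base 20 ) 1CD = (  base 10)653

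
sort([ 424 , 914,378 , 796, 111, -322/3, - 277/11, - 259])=[ - 259,-322/3,-277/11,111, 378,424,796,  914] 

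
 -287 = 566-853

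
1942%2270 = 1942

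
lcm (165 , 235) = 7755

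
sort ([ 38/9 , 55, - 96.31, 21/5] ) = [ - 96.31,21/5,38/9,55] 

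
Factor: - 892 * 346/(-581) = 2^3*7^(  -  1 )* 83^( - 1)*173^1 * 223^1 = 308632/581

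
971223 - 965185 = 6038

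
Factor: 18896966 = 2^1*11^1*858953^1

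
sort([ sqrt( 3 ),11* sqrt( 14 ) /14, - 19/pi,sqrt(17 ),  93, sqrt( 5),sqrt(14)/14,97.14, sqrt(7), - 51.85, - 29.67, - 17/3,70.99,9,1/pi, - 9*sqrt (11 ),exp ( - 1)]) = [ - 51.85,  -  9*sqrt(11), - 29.67,- 19/pi, -17/3, sqrt(14 ) /14,1/pi, exp( - 1),sqrt ( 3),sqrt(5),sqrt( 7 ), 11 * sqrt ( 14)/14,sqrt(17),9,70.99,93,97.14]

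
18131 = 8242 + 9889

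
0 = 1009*0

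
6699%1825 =1224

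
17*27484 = 467228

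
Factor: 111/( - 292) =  - 2^(-2)* 3^1 * 37^1*73^ (-1)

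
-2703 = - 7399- - 4696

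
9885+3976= 13861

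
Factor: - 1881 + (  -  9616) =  - 11497^1 = -  11497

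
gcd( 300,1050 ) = 150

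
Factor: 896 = 2^7 * 7^1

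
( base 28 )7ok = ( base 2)1100000100100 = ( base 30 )6Q0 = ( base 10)6180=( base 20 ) F90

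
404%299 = 105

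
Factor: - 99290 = -2^1*5^1*9929^1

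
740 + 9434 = 10174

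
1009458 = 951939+57519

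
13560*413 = 5600280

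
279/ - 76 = -4 +25/76= - 3.67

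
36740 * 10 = 367400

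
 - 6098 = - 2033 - 4065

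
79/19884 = 79/19884 = 0.00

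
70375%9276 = 5443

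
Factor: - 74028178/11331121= - 2^1*7^1*5287727^1*11331121^( - 1 ) 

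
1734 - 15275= - 13541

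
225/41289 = 75/13763= 0.01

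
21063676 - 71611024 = -50547348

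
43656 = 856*51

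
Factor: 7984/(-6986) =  - 2^3*7^( - 1 ) = -8/7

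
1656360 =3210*516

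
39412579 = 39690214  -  277635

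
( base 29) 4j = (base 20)6F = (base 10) 135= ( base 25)5A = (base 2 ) 10000111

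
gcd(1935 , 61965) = 45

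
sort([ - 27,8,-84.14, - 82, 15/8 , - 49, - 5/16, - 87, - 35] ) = [ - 87, -84.14,-82, - 49,-35, - 27, - 5/16, 15/8, 8] 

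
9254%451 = 234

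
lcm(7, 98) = 98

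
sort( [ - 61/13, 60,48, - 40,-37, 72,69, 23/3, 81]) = [ - 40, - 37, - 61/13,23/3, 48, 60,69,  72, 81 ] 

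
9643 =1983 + 7660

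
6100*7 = 42700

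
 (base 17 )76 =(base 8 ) 175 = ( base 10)125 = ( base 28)4d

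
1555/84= 18 + 43/84 = 18.51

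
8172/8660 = 2043/2165 =0.94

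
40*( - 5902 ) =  - 236080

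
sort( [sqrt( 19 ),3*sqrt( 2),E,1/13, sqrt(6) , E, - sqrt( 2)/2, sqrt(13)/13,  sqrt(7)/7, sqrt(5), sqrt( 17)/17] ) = [ - sqrt(2)/2, 1/13,sqrt(17)/17, sqrt(13 ) /13 , sqrt( 7 )/7, sqrt(5 ) , sqrt( 6), E,E,  3*sqrt(2), sqrt ( 19) ]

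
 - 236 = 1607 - 1843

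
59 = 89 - 30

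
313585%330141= 313585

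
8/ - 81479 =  - 8/81479 = -  0.00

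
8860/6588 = 2215/1647= 1.34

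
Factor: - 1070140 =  - 2^2*5^1*53507^1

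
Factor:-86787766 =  - 2^1*13^1*3337991^1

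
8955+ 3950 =12905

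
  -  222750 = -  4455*50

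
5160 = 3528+1632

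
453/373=1 + 80/373  =  1.21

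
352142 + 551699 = 903841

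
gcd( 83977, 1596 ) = 1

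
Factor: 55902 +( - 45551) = 10351 = 11^1*941^1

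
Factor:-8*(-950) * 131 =995600 = 2^4*5^2*19^1 * 131^1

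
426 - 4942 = -4516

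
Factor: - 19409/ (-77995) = 5^(  -  1)*13^1 *19^( - 1)*821^( - 1)*1493^1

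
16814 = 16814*1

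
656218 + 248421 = 904639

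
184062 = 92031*2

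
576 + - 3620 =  - 3044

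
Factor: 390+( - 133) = 257^1  =  257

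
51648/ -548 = -12912/137 = -94.25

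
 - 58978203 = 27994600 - 86972803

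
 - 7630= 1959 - 9589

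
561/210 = 2+ 47/70 = 2.67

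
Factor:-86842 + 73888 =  - 12954=- 2^1 * 3^1*17^1*127^1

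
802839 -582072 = 220767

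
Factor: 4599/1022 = 9/2 = 2^( - 1) *3^2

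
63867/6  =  21289/2 = 10644.50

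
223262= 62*3601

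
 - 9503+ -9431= - 18934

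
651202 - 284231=366971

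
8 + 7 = 15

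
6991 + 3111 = 10102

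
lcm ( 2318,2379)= 90402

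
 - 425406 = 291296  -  716702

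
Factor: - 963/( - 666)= 107/74 = 2^( - 1 )* 37^(-1)*107^1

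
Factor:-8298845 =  - 5^1*709^1*2341^1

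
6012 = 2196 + 3816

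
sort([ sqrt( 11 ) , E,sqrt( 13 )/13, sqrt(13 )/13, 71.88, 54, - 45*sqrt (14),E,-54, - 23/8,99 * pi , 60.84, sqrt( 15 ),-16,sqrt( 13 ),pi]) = [ - 45*sqrt( 14), - 54, - 16, - 23/8, sqrt( 13) /13, sqrt( 13)/13 , E, E, pi, sqrt( 11),sqrt( 13 ), sqrt( 15),54, 60.84, 71.88, 99 * pi]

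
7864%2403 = 655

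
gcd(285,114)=57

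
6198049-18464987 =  - 12266938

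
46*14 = 644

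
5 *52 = 260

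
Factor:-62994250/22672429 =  - 2^1 * 5^3 * 11^1*13^( - 1 )*139^(-1)*12547^(-1 )*22907^1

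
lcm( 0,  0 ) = 0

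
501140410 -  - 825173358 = 1326313768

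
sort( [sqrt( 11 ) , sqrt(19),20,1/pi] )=[ 1/pi,sqrt( 11),sqrt(19 ),20]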